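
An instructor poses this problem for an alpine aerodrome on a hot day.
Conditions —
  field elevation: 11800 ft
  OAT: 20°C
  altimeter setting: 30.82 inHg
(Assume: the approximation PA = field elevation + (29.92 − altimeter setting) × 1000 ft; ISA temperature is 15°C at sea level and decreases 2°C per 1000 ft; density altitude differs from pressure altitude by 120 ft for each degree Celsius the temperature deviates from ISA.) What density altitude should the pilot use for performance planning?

14116 ft

Pressure altitude = 11800 + (29.92 − 30.82) × 1000 = 11800 + (-900) = 10900 ft.
ISA temperature at 10900 ft = 15 − 2 × (10900/1000) = -6.8°C.
ISA deviation = 20 − (-6.8) = +26.8°C.
Density altitude = 10900 + 120 × (26.8) = 14116 ft.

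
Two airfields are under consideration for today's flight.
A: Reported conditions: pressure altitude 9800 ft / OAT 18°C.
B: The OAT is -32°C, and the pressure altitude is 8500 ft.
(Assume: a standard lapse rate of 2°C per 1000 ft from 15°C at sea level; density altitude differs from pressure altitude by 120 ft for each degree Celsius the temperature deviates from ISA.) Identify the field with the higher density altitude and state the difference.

A: ISA temp = -4.6°C, deviation +22.6°C, DA = 9800 + 120 × 22.6 = 12512 ft.
B: ISA temp = -2°C, deviation -30°C, DA = 8500 + 120 × (-30) = 4900 ft.
A is higher by 12512 − 4900 = 7612 ft.

A by 7612 ft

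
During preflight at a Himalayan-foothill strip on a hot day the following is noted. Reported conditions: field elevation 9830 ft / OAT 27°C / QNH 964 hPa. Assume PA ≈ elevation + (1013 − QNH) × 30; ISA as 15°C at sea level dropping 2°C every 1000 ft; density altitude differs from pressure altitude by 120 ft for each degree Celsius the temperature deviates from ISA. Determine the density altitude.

Pressure altitude = 9830 + (1013 − 964) × 30 = 9830 + (+1470) = 11300 ft.
ISA temperature at 11300 ft = 15 − 2 × (11300/1000) = -7.6°C.
ISA deviation = 27 − (-7.6) = +34.6°C.
Density altitude = 11300 + 120 × (34.6) = 15452 ft.

15452 ft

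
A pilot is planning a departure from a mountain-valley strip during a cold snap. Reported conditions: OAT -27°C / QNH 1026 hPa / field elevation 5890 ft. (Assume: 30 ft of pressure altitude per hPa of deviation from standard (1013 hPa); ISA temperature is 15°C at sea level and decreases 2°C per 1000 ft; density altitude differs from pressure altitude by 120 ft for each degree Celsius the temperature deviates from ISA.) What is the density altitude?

1780 ft

Pressure altitude = 5890 + (1013 − 1026) × 30 = 5890 + (-390) = 5500 ft.
ISA temperature at 5500 ft = 15 − 2 × (5500/1000) = 4°C.
ISA deviation = -27 − 4 = -31°C.
Density altitude = 5500 + 120 × (-31) = 1780 ft.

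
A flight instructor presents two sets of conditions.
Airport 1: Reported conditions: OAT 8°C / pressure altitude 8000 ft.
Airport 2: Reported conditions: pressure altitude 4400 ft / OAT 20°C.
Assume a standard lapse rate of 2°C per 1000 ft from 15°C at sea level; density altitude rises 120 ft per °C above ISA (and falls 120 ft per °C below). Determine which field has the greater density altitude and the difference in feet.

Airport 1 by 3024 ft

Airport 1: ISA temp = -1°C, deviation +9°C, DA = 8000 + 120 × 9 = 9080 ft.
Airport 2: ISA temp = 6.2°C, deviation +13.8°C, DA = 4400 + 120 × 13.8 = 6056 ft.
Airport 1 is higher by 9080 − 6056 = 3024 ft.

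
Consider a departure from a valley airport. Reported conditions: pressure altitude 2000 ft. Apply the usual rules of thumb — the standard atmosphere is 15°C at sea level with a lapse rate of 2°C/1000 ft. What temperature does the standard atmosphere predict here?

11°C

ISA temperature = 15 − 2 × (2000/1000) = 15 − 4 = 11°C.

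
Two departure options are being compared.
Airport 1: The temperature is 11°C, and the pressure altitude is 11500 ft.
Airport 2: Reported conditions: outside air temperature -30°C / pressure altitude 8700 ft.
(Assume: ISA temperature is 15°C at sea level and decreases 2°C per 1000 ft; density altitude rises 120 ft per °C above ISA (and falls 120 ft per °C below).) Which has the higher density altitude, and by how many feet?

Airport 1 by 8392 ft

Airport 1: ISA temp = -8°C, deviation +19°C, DA = 11500 + 120 × 19 = 13780 ft.
Airport 2: ISA temp = -2.4°C, deviation -27.6°C, DA = 8700 + 120 × (-27.6) = 5388 ft.
Airport 1 is higher by 13780 − 5388 = 8392 ft.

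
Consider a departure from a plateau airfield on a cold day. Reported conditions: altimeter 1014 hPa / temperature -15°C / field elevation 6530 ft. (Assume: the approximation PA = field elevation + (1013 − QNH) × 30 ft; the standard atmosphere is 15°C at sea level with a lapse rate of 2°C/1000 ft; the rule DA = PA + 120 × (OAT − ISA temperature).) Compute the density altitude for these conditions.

Pressure altitude = 6530 + (1013 − 1014) × 30 = 6530 + (-30) = 6500 ft.
ISA temperature at 6500 ft = 15 − 2 × (6500/1000) = 2°C.
ISA deviation = -15 − 2 = -17°C.
Density altitude = 6500 + 120 × (-17) = 4460 ft.

4460 ft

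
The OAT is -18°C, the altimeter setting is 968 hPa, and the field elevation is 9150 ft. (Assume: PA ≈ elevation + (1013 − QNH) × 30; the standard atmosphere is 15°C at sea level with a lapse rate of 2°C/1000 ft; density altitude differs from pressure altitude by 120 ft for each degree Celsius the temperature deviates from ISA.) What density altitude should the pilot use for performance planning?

Pressure altitude = 9150 + (1013 − 968) × 30 = 9150 + (+1350) = 10500 ft.
ISA temperature at 10500 ft = 15 − 2 × (10500/1000) = -6°C.
ISA deviation = -18 − (-6) = -12°C.
Density altitude = 10500 + 120 × (-12) = 9060 ft.

9060 ft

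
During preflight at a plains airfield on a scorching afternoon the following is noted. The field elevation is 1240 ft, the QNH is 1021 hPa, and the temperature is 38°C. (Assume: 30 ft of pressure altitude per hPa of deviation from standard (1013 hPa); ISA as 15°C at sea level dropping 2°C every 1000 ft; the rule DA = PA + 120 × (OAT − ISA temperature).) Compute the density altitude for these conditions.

Pressure altitude = 1240 + (1013 − 1021) × 30 = 1240 + (-240) = 1000 ft.
ISA temperature at 1000 ft = 15 − 2 × (1000/1000) = 13°C.
ISA deviation = 38 − 13 = +25°C.
Density altitude = 1000 + 120 × (25) = 4000 ft.

4000 ft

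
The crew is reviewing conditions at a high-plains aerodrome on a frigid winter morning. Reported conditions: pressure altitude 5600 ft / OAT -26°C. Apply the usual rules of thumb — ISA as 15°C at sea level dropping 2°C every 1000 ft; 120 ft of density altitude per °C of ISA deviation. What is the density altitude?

2024 ft

ISA temperature at 5600 ft = 15 − 2 × (5600/1000) = 3.8°C.
ISA deviation = -26 − 3.8 = -29.8°C.
Density altitude = 5600 + 120 × (-29.8) = 5600 + (-3576) = 2024 ft.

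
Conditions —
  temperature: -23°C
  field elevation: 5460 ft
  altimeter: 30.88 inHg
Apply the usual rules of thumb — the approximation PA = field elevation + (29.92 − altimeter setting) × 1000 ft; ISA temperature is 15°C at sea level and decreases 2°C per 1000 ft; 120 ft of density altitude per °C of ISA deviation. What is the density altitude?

Pressure altitude = 5460 + (29.92 − 30.88) × 1000 = 5460 + (-960) = 4500 ft.
ISA temperature at 4500 ft = 15 − 2 × (4500/1000) = 6°C.
ISA deviation = -23 − 6 = -29°C.
Density altitude = 4500 + 120 × (-29) = 1020 ft.

1020 ft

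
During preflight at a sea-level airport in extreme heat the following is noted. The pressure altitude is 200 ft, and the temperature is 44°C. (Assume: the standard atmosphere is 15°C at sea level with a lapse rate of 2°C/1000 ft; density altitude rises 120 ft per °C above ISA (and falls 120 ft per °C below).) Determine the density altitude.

ISA temperature at 200 ft = 15 − 2 × (200/1000) = 14.6°C.
ISA deviation = 44 − 14.6 = +29.4°C.
Density altitude = 200 + 120 × (29.4) = 200 + (+3528) = 3728 ft.

3728 ft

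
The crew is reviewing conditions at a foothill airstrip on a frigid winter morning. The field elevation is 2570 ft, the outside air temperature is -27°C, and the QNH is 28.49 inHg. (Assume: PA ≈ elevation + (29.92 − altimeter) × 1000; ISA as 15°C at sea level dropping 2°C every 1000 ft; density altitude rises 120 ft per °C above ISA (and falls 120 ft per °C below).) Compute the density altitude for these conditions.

-80 ft

Pressure altitude = 2570 + (29.92 − 28.49) × 1000 = 2570 + (+1430) = 4000 ft.
ISA temperature at 4000 ft = 15 − 2 × (4000/1000) = 7°C.
ISA deviation = -27 − 7 = -34°C.
Density altitude = 4000 + 120 × (-34) = -80 ft.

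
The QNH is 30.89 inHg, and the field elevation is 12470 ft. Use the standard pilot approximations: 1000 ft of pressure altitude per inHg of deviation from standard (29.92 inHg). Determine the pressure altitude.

Pressure correction = (29.92 − 30.89) × 1000 = -970 ft.
Pressure altitude = 12470 + (-970) = 11500 ft.

11500 ft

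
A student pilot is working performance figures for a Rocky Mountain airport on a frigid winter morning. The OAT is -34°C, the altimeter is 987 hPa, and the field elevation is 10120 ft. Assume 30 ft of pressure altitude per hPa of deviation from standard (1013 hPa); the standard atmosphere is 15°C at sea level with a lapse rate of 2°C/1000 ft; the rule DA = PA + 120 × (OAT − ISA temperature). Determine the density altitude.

7636 ft

Pressure altitude = 10120 + (1013 − 987) × 30 = 10120 + (+780) = 10900 ft.
ISA temperature at 10900 ft = 15 − 2 × (10900/1000) = -6.8°C.
ISA deviation = -34 − (-6.8) = -27.2°C.
Density altitude = 10900 + 120 × (-27.2) = 7636 ft.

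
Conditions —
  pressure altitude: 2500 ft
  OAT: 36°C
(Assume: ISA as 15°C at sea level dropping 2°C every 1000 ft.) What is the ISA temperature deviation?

ISA temperature at 2500 ft = 15 − 2 × (2500/1000) = 10°C.
Deviation = OAT − ISA = 36 − 10 = +26°C.

ISA+26°C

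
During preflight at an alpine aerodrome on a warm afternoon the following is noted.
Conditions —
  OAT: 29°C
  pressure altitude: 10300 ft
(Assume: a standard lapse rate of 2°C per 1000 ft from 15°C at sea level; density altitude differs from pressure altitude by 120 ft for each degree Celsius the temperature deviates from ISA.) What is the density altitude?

ISA temperature at 10300 ft = 15 − 2 × (10300/1000) = -5.6°C.
ISA deviation = 29 − (-5.6) = +34.6°C.
Density altitude = 10300 + 120 × (34.6) = 10300 + (+4152) = 14452 ft.

14452 ft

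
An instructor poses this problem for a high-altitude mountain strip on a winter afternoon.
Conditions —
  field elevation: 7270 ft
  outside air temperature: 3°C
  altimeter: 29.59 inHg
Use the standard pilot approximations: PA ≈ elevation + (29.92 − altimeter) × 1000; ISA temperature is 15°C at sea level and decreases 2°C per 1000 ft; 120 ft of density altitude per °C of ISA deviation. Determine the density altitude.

7984 ft

Pressure altitude = 7270 + (29.92 − 29.59) × 1000 = 7270 + (+330) = 7600 ft.
ISA temperature at 7600 ft = 15 − 2 × (7600/1000) = -0.2°C.
ISA deviation = 3 − (-0.2) = +3.2°C.
Density altitude = 7600 + 120 × (3.2) = 7984 ft.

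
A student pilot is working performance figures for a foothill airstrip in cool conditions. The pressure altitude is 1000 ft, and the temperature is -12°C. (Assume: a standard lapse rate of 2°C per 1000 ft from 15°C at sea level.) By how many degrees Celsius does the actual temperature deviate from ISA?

ISA temperature at 1000 ft = 15 − 2 × (1000/1000) = 13°C.
Deviation = OAT − ISA = -12 − 13 = -25°C.

ISA-25°C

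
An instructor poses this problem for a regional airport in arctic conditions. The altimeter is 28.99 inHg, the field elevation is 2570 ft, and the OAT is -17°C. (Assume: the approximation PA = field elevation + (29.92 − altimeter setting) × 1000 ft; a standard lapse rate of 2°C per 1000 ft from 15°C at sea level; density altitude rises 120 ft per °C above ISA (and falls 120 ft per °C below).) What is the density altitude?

Pressure altitude = 2570 + (29.92 − 28.99) × 1000 = 2570 + (+930) = 3500 ft.
ISA temperature at 3500 ft = 15 − 2 × (3500/1000) = 8°C.
ISA deviation = -17 − 8 = -25°C.
Density altitude = 3500 + 120 × (-25) = 500 ft.

500 ft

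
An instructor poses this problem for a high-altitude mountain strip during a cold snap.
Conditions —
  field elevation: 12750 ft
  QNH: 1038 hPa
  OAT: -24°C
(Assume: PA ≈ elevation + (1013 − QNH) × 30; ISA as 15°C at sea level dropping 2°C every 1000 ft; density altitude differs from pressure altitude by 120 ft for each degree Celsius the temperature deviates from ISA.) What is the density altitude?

Pressure altitude = 12750 + (1013 − 1038) × 30 = 12750 + (-750) = 12000 ft.
ISA temperature at 12000 ft = 15 − 2 × (12000/1000) = -9°C.
ISA deviation = -24 − (-9) = -15°C.
Density altitude = 12000 + 120 × (-15) = 10200 ft.

10200 ft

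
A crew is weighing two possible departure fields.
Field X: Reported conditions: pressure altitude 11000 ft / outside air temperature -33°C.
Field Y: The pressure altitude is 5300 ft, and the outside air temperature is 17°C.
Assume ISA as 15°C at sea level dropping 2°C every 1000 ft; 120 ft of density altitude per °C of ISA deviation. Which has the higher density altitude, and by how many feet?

Field X: ISA temp = -7°C, deviation -26°C, DA = 11000 + 120 × (-26) = 7880 ft.
Field Y: ISA temp = 4.4°C, deviation +12.6°C, DA = 5300 + 120 × 12.6 = 6812 ft.
Field X is higher by 7880 − 6812 = 1068 ft.

Field X by 1068 ft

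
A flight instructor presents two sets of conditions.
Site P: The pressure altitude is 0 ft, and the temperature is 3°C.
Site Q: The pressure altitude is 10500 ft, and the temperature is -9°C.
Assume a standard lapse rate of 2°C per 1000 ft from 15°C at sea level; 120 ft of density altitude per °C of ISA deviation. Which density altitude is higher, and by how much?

Site Q by 11580 ft

Site P: ISA temp = 15°C, deviation -12°C, DA = 0 + 120 × (-12) = -1440 ft.
Site Q: ISA temp = -6°C, deviation -3°C, DA = 10500 + 120 × (-3) = 10140 ft.
Site Q is higher by 10140 − (-1440) = 11580 ft.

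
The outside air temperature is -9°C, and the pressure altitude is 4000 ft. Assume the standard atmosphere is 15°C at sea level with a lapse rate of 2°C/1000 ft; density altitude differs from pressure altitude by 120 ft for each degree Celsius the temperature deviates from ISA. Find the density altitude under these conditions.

2080 ft

ISA temperature at 4000 ft = 15 − 2 × (4000/1000) = 7°C.
ISA deviation = -9 − 7 = -16°C.
Density altitude = 4000 + 120 × (-16) = 4000 + (-1920) = 2080 ft.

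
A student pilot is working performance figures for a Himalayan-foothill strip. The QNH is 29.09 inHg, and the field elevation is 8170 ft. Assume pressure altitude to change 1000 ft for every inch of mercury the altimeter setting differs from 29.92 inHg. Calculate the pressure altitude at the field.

9000 ft

Pressure correction = (29.92 − 29.09) × 1000 = +830 ft.
Pressure altitude = 8170 + (+830) = 9000 ft.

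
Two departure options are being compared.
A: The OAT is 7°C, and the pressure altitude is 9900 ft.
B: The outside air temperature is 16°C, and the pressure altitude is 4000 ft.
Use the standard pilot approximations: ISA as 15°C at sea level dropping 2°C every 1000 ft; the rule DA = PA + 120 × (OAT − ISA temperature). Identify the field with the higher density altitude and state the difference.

A: ISA temp = -4.8°C, deviation +11.8°C, DA = 9900 + 120 × 11.8 = 11316 ft.
B: ISA temp = 7°C, deviation +9°C, DA = 4000 + 120 × 9 = 5080 ft.
A is higher by 11316 − 5080 = 6236 ft.

A by 6236 ft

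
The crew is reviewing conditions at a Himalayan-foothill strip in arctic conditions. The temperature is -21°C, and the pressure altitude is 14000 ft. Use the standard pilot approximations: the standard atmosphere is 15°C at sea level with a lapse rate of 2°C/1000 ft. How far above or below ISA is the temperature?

ISA temperature at 14000 ft = 15 − 2 × (14000/1000) = -13°C.
Deviation = OAT − ISA = -21 − (-13) = -8°C.

ISA-8°C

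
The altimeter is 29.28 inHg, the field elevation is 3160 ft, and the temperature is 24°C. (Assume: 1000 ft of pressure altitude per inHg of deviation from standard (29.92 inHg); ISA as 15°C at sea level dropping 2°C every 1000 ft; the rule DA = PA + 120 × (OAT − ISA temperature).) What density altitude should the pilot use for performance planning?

5792 ft

Pressure altitude = 3160 + (29.92 − 29.28) × 1000 = 3160 + (+640) = 3800 ft.
ISA temperature at 3800 ft = 15 − 2 × (3800/1000) = 7.4°C.
ISA deviation = 24 − 7.4 = +16.6°C.
Density altitude = 3800 + 120 × (16.6) = 5792 ft.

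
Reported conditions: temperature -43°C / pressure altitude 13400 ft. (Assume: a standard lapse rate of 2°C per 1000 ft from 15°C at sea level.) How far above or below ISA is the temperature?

ISA temperature at 13400 ft = 15 − 2 × (13400/1000) = -11.8°C.
Deviation = OAT − ISA = -43 − (-11.8) = -31.2°C.

ISA-31.2°C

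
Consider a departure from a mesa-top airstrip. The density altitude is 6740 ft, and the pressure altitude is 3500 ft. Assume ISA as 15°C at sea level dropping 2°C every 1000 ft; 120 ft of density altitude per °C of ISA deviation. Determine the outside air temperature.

35°C

Density altitude − pressure altitude = 6740 − 3500 = +3240 ft.
At 120 ft/°C that is an ISA deviation of 3240/120 = +27°C.
ISA temperature at 3500 ft = 15 − 2 × (3500/1000) = 8°C.
OAT = ISA + deviation = 8 + (+27) = 35°C.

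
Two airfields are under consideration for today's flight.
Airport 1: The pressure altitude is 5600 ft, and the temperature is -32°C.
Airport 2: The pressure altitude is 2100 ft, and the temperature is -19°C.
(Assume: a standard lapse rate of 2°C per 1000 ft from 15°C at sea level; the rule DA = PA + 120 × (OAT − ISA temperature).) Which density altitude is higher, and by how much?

Airport 1 by 2780 ft

Airport 1: ISA temp = 3.8°C, deviation -35.8°C, DA = 5600 + 120 × (-35.8) = 1304 ft.
Airport 2: ISA temp = 10.8°C, deviation -29.8°C, DA = 2100 + 120 × (-29.8) = -1476 ft.
Airport 1 is higher by 1304 − (-1476) = 2780 ft.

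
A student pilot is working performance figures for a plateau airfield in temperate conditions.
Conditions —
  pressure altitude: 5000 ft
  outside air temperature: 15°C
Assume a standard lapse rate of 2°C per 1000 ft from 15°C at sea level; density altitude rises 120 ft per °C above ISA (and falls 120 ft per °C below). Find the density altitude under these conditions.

6200 ft

ISA temperature at 5000 ft = 15 − 2 × (5000/1000) = 5°C.
ISA deviation = 15 − 5 = +10°C.
Density altitude = 5000 + 120 × (10) = 5000 + (+1200) = 6200 ft.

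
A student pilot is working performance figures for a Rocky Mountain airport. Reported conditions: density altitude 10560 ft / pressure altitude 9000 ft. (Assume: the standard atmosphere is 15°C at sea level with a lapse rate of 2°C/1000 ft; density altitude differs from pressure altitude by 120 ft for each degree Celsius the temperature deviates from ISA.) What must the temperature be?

10°C

Density altitude − pressure altitude = 10560 − 9000 = +1560 ft.
At 120 ft/°C that is an ISA deviation of 1560/120 = +13°C.
ISA temperature at 9000 ft = 15 − 2 × (9000/1000) = -3°C.
OAT = ISA + deviation = -3 + (+13) = 10°C.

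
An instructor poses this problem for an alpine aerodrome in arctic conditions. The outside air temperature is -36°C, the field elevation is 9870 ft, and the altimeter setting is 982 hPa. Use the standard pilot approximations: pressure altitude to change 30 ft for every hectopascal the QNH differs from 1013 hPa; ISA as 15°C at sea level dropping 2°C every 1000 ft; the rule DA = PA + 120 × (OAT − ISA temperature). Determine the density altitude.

7272 ft

Pressure altitude = 9870 + (1013 − 982) × 30 = 9870 + (+930) = 10800 ft.
ISA temperature at 10800 ft = 15 − 2 × (10800/1000) = -6.6°C.
ISA deviation = -36 − (-6.6) = -29.4°C.
Density altitude = 10800 + 120 × (-29.4) = 7272 ft.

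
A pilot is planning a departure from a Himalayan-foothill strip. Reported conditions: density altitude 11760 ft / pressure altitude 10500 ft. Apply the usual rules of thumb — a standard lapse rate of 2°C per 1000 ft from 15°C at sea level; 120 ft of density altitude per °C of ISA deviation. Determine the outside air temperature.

4.5°C

Density altitude − pressure altitude = 11760 − 10500 = +1260 ft.
At 120 ft/°C that is an ISA deviation of 1260/120 = +10.5°C.
ISA temperature at 10500 ft = 15 − 2 × (10500/1000) = -6°C.
OAT = ISA + deviation = -6 + (+10.5) = 4.5°C.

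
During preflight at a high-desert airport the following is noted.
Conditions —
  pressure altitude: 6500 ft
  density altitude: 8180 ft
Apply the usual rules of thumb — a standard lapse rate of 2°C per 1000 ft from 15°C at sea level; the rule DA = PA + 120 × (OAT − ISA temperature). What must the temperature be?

16°C

Density altitude − pressure altitude = 8180 − 6500 = +1680 ft.
At 120 ft/°C that is an ISA deviation of 1680/120 = +14°C.
ISA temperature at 6500 ft = 15 − 2 × (6500/1000) = 2°C.
OAT = ISA + deviation = 2 + (+14) = 16°C.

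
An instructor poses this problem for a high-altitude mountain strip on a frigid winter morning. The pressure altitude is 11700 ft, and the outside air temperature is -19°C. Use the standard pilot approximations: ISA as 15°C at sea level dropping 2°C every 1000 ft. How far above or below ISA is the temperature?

ISA-10.6°C

ISA temperature at 11700 ft = 15 − 2 × (11700/1000) = -8.4°C.
Deviation = OAT − ISA = -19 − (-8.4) = -10.6°C.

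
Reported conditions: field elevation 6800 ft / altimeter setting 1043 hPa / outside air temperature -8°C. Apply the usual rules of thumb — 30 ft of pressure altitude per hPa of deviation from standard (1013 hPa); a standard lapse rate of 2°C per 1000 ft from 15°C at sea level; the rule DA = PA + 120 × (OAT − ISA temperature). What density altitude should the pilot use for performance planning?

4556 ft

Pressure altitude = 6800 + (1013 − 1043) × 30 = 6800 + (-900) = 5900 ft.
ISA temperature at 5900 ft = 15 − 2 × (5900/1000) = 3.2°C.
ISA deviation = -8 − 3.2 = -11.2°C.
Density altitude = 5900 + 120 × (-11.2) = 4556 ft.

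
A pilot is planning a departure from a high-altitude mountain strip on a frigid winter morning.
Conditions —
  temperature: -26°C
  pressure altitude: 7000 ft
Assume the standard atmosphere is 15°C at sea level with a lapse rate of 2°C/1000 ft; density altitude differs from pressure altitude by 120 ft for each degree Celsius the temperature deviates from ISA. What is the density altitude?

ISA temperature at 7000 ft = 15 − 2 × (7000/1000) = 1°C.
ISA deviation = -26 − 1 = -27°C.
Density altitude = 7000 + 120 × (-27) = 7000 + (-3240) = 3760 ft.

3760 ft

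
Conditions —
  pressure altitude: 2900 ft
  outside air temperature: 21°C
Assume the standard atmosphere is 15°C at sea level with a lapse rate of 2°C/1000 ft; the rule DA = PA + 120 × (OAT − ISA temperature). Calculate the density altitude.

ISA temperature at 2900 ft = 15 − 2 × (2900/1000) = 9.2°C.
ISA deviation = 21 − 9.2 = +11.8°C.
Density altitude = 2900 + 120 × (11.8) = 2900 + (+1416) = 4316 ft.

4316 ft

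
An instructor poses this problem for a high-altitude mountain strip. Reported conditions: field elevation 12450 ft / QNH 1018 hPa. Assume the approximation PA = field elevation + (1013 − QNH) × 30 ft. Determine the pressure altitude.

12300 ft

Pressure correction = (1013 − 1018) × 30 = -150 ft.
Pressure altitude = 12450 + (-150) = 12300 ft.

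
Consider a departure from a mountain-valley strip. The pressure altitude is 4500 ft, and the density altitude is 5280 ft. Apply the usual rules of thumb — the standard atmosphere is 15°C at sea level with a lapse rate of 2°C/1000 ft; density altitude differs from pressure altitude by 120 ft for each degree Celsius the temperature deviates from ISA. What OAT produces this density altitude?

Density altitude − pressure altitude = 5280 − 4500 = +780 ft.
At 120 ft/°C that is an ISA deviation of 780/120 = +6.5°C.
ISA temperature at 4500 ft = 15 − 2 × (4500/1000) = 6°C.
OAT = ISA + deviation = 6 + (+6.5) = 12.5°C.

12.5°C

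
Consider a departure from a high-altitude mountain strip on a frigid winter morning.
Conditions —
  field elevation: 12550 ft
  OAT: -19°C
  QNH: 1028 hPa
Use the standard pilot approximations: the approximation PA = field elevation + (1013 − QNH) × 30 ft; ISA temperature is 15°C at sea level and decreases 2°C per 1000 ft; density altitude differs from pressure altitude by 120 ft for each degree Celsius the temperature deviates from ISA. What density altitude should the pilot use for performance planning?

10924 ft

Pressure altitude = 12550 + (1013 − 1028) × 30 = 12550 + (-450) = 12100 ft.
ISA temperature at 12100 ft = 15 − 2 × (12100/1000) = -9.2°C.
ISA deviation = -19 − (-9.2) = -9.8°C.
Density altitude = 12100 + 120 × (-9.8) = 10924 ft.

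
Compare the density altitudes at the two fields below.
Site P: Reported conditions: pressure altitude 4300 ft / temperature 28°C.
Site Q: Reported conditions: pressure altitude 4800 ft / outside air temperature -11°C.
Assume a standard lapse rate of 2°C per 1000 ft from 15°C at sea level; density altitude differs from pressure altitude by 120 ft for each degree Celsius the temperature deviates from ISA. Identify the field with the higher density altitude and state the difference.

Site P by 4060 ft

Site P: ISA temp = 6.4°C, deviation +21.6°C, DA = 4300 + 120 × 21.6 = 6892 ft.
Site Q: ISA temp = 5.4°C, deviation -16.4°C, DA = 4800 + 120 × (-16.4) = 2832 ft.
Site P is higher by 6892 − 2832 = 4060 ft.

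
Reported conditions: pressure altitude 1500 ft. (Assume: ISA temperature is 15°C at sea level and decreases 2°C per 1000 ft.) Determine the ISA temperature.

ISA temperature = 15 − 2 × (1500/1000) = 15 − 3 = 12°C.

12°C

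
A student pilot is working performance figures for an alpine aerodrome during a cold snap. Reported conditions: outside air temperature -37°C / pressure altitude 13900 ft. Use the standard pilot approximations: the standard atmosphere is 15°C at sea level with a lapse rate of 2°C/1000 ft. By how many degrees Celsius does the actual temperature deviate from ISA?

ISA-24.2°C

ISA temperature at 13900 ft = 15 − 2 × (13900/1000) = -12.8°C.
Deviation = OAT − ISA = -37 − (-12.8) = -24.2°C.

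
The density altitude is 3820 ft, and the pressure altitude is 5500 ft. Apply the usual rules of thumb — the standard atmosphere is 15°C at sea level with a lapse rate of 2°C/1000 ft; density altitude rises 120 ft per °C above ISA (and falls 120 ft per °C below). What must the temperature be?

Density altitude − pressure altitude = 3820 − 5500 = -1680 ft.
At 120 ft/°C that is an ISA deviation of -1680/120 = -14°C.
ISA temperature at 5500 ft = 15 − 2 × (5500/1000) = 4°C.
OAT = ISA + deviation = 4 + (-14) = -10°C.

-10°C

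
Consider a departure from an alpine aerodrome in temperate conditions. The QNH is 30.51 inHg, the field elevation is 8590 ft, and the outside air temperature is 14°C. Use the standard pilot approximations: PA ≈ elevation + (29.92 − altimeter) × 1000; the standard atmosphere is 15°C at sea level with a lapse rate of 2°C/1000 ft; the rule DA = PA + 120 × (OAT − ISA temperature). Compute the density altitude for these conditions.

Pressure altitude = 8590 + (29.92 − 30.51) × 1000 = 8590 + (-590) = 8000 ft.
ISA temperature at 8000 ft = 15 − 2 × (8000/1000) = -1°C.
ISA deviation = 14 − (-1) = +15°C.
Density altitude = 8000 + 120 × (15) = 9800 ft.

9800 ft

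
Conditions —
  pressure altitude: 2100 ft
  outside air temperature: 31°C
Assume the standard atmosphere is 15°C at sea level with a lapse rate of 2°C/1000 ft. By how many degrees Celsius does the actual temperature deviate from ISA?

ISA temperature at 2100 ft = 15 − 2 × (2100/1000) = 10.8°C.
Deviation = OAT − ISA = 31 − 10.8 = +20.2°C.

ISA+20.2°C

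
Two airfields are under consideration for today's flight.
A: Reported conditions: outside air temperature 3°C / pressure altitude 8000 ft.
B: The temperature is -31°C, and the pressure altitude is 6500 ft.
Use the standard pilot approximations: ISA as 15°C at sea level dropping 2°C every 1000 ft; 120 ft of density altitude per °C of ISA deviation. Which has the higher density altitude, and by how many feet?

A by 5940 ft

A: ISA temp = -1°C, deviation +4°C, DA = 8000 + 120 × 4 = 8480 ft.
B: ISA temp = 2°C, deviation -33°C, DA = 6500 + 120 × (-33) = 2540 ft.
A is higher by 8480 − 2540 = 5940 ft.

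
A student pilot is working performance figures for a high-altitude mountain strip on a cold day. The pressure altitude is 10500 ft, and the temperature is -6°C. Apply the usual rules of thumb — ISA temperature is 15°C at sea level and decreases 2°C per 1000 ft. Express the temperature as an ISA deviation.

ISA0°C

ISA temperature at 10500 ft = 15 − 2 × (10500/1000) = -6°C.
Deviation = OAT − ISA = -6 − (-6) = 0°C.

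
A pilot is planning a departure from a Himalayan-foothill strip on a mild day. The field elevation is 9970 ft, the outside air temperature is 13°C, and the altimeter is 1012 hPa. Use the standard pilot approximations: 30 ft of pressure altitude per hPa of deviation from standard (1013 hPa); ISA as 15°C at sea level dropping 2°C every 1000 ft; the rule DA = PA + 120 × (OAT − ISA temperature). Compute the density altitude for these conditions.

12160 ft

Pressure altitude = 9970 + (1013 − 1012) × 30 = 9970 + (+30) = 10000 ft.
ISA temperature at 10000 ft = 15 − 2 × (10000/1000) = -5°C.
ISA deviation = 13 − (-5) = +18°C.
Density altitude = 10000 + 120 × (18) = 12160 ft.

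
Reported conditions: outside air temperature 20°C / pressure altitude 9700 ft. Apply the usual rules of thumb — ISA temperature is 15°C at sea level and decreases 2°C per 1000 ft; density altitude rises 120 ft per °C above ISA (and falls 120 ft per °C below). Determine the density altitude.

ISA temperature at 9700 ft = 15 − 2 × (9700/1000) = -4.4°C.
ISA deviation = 20 − (-4.4) = +24.4°C.
Density altitude = 9700 + 120 × (24.4) = 9700 + (+2928) = 12628 ft.

12628 ft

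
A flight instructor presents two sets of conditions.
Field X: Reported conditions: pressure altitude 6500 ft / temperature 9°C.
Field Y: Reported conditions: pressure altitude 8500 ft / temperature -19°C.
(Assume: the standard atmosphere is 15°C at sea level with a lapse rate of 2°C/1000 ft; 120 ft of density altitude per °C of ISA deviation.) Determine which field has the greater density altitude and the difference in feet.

Field X by 880 ft

Field X: ISA temp = 2°C, deviation +7°C, DA = 6500 + 120 × 7 = 7340 ft.
Field Y: ISA temp = -2°C, deviation -17°C, DA = 8500 + 120 × (-17) = 6460 ft.
Field X is higher by 7340 − 6460 = 880 ft.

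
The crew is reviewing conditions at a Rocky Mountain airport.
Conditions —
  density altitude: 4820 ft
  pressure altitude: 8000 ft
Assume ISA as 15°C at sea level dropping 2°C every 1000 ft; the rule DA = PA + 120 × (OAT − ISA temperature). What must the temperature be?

Density altitude − pressure altitude = 4820 − 8000 = -3180 ft.
At 120 ft/°C that is an ISA deviation of -3180/120 = -26.5°C.
ISA temperature at 8000 ft = 15 − 2 × (8000/1000) = -1°C.
OAT = ISA + deviation = -1 + (-26.5) = -27.5°C.

-27.5°C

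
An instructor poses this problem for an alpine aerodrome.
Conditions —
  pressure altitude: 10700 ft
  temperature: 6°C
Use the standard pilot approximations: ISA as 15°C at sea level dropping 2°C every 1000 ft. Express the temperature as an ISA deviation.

ISA+12.4°C

ISA temperature at 10700 ft = 15 − 2 × (10700/1000) = -6.4°C.
Deviation = OAT − ISA = 6 − (-6.4) = +12.4°C.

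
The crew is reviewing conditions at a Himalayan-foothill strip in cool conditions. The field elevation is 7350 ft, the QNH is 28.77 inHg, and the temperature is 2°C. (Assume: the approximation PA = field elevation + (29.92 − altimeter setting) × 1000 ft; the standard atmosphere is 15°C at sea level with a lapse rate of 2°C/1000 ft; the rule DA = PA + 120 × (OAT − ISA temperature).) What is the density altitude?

8980 ft

Pressure altitude = 7350 + (29.92 − 28.77) × 1000 = 7350 + (+1150) = 8500 ft.
ISA temperature at 8500 ft = 15 − 2 × (8500/1000) = -2°C.
ISA deviation = 2 − (-2) = +4°C.
Density altitude = 8500 + 120 × (4) = 8980 ft.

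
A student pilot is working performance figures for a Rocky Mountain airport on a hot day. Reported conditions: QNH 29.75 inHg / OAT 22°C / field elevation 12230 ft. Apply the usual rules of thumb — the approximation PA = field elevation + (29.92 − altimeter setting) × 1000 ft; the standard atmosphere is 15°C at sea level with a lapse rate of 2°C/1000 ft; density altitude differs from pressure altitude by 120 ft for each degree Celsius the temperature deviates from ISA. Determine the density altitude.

16216 ft

Pressure altitude = 12230 + (29.92 − 29.75) × 1000 = 12230 + (+170) = 12400 ft.
ISA temperature at 12400 ft = 15 − 2 × (12400/1000) = -9.8°C.
ISA deviation = 22 − (-9.8) = +31.8°C.
Density altitude = 12400 + 120 × (31.8) = 16216 ft.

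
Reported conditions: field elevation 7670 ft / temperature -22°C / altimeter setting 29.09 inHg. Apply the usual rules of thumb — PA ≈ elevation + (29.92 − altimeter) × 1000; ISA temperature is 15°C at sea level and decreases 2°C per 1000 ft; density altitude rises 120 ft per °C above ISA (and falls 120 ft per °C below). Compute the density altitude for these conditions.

6100 ft

Pressure altitude = 7670 + (29.92 − 29.09) × 1000 = 7670 + (+830) = 8500 ft.
ISA temperature at 8500 ft = 15 − 2 × (8500/1000) = -2°C.
ISA deviation = -22 − (-2) = -20°C.
Density altitude = 8500 + 120 × (-20) = 6100 ft.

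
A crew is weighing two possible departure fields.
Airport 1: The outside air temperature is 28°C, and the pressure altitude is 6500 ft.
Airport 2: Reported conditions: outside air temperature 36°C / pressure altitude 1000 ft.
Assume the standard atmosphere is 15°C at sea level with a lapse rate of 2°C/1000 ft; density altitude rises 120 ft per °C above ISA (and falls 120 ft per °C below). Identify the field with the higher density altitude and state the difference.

Airport 1 by 5860 ft

Airport 1: ISA temp = 2°C, deviation +26°C, DA = 6500 + 120 × 26 = 9620 ft.
Airport 2: ISA temp = 13°C, deviation +23°C, DA = 1000 + 120 × 23 = 3760 ft.
Airport 1 is higher by 9620 − 3760 = 5860 ft.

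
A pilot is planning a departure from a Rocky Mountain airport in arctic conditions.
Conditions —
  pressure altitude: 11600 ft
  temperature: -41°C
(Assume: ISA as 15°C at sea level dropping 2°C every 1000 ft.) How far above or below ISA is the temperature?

ISA temperature at 11600 ft = 15 − 2 × (11600/1000) = -8.2°C.
Deviation = OAT − ISA = -41 − (-8.2) = -32.8°C.

ISA-32.8°C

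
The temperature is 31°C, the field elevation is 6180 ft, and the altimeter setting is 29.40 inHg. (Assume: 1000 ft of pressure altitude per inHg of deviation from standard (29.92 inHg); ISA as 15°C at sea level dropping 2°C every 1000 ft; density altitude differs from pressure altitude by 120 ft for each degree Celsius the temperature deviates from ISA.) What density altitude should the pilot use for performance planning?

Pressure altitude = 6180 + (29.92 − 29.40) × 1000 = 6180 + (+520) = 6700 ft.
ISA temperature at 6700 ft = 15 − 2 × (6700/1000) = 1.6°C.
ISA deviation = 31 − 1.6 = +29.4°C.
Density altitude = 6700 + 120 × (29.4) = 10228 ft.

10228 ft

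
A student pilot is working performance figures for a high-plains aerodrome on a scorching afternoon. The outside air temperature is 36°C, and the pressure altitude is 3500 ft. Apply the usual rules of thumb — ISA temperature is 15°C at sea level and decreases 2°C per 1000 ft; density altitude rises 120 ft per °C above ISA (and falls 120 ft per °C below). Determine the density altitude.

ISA temperature at 3500 ft = 15 − 2 × (3500/1000) = 8°C.
ISA deviation = 36 − 8 = +28°C.
Density altitude = 3500 + 120 × (28) = 3500 + (+3360) = 6860 ft.

6860 ft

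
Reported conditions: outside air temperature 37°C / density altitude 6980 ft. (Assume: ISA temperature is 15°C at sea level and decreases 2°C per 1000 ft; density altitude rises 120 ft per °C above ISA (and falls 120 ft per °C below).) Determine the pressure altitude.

3500 ft

DA = PA + 120 × (OAT − (15 − 2·PA/1000)) = PA + 120·OAT − 1800 + 0.24·PA = 1.24·PA + 120·OAT − 1800.
So 1.24·PA = 6980 − 120 × 37 + 1800 = 4340.
PA = 4340 / 1.24 = 3500 ft.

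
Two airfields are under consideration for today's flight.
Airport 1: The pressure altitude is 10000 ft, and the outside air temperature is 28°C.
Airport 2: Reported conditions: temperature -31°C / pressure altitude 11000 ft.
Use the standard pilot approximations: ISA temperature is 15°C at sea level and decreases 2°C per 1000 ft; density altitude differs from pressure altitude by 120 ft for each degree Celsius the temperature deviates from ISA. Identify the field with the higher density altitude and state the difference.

Airport 1 by 5840 ft

Airport 1: ISA temp = -5°C, deviation +33°C, DA = 10000 + 120 × 33 = 13960 ft.
Airport 2: ISA temp = -7°C, deviation -24°C, DA = 11000 + 120 × (-24) = 8120 ft.
Airport 1 is higher by 13960 − 8120 = 5840 ft.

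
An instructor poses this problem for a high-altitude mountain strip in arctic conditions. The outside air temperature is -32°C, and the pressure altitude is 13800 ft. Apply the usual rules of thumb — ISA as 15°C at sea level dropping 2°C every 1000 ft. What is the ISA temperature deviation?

ISA temperature at 13800 ft = 15 − 2 × (13800/1000) = -12.6°C.
Deviation = OAT − ISA = -32 − (-12.6) = -19.4°C.

ISA-19.4°C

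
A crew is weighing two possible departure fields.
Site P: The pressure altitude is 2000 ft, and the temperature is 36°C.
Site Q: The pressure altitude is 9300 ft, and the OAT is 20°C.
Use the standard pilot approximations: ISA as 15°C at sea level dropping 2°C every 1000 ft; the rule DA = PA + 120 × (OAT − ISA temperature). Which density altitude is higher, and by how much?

Site P: ISA temp = 11°C, deviation +25°C, DA = 2000 + 120 × 25 = 5000 ft.
Site Q: ISA temp = -3.6°C, deviation +23.6°C, DA = 9300 + 120 × 23.6 = 12132 ft.
Site Q is higher by 12132 − 5000 = 7132 ft.

Site Q by 7132 ft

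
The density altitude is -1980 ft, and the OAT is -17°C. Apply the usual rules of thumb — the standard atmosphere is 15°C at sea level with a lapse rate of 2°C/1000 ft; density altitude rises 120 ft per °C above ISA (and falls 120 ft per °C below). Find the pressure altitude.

1500 ft

DA = PA + 120 × (OAT − (15 − 2·PA/1000)) = PA + 120·OAT − 1800 + 0.24·PA = 1.24·PA + 120·OAT − 1800.
So 1.24·PA = -1980 − 120 × (-17) + 1800 = 1860.
PA = 1860 / 1.24 = 1500 ft.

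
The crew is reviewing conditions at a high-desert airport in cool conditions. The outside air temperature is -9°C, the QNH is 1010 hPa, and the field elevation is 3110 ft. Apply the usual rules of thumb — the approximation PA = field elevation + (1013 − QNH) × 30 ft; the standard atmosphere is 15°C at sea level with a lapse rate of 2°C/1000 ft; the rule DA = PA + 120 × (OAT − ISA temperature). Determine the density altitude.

Pressure altitude = 3110 + (1013 − 1010) × 30 = 3110 + (+90) = 3200 ft.
ISA temperature at 3200 ft = 15 − 2 × (3200/1000) = 8.6°C.
ISA deviation = -9 − 8.6 = -17.6°C.
Density altitude = 3200 + 120 × (-17.6) = 1088 ft.

1088 ft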